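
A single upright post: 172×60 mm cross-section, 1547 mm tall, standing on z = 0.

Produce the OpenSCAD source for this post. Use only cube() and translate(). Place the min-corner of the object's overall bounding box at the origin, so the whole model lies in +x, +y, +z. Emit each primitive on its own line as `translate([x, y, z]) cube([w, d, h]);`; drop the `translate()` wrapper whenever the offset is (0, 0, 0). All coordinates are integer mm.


cube([172, 60, 1547]);


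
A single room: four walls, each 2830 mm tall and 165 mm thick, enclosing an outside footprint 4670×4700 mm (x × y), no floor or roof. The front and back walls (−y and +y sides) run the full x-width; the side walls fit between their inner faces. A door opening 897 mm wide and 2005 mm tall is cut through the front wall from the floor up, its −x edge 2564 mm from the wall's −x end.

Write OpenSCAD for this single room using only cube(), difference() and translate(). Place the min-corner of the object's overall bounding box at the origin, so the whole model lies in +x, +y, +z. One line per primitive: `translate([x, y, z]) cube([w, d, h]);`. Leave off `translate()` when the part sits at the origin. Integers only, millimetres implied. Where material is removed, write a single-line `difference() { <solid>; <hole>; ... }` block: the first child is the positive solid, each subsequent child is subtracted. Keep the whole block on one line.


difference() { cube([4670, 165, 2830]); translate([2564, 0, 0]) cube([897, 165, 2005]); }
translate([0, 4535, 0]) cube([4670, 165, 2830]);
translate([0, 165, 0]) cube([165, 4370, 2830]);
translate([4505, 165, 0]) cube([165, 4370, 2830]);


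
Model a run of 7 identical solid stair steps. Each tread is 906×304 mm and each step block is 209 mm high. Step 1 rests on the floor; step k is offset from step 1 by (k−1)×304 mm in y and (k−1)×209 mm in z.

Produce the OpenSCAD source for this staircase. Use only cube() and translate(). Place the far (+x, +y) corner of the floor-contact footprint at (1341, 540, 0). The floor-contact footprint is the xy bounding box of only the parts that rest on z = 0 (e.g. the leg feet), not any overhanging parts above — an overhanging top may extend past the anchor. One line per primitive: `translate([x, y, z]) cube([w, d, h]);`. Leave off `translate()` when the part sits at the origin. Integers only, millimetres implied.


translate([435, 236, 0]) cube([906, 304, 209]);
translate([435, 540, 209]) cube([906, 304, 209]);
translate([435, 844, 418]) cube([906, 304, 209]);
translate([435, 1148, 627]) cube([906, 304, 209]);
translate([435, 1452, 836]) cube([906, 304, 209]);
translate([435, 1756, 1045]) cube([906, 304, 209]);
translate([435, 2060, 1254]) cube([906, 304, 209]);


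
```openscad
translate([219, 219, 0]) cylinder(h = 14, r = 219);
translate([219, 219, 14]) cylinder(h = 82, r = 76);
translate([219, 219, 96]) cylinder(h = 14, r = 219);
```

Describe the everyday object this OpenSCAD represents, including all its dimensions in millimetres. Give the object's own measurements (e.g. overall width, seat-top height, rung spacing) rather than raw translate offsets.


A spool: two coaxial disc flanges of radius 219 mm and thickness 14 mm, joined by a core cylinder of radius 76 mm and height 82 mm. The lower flange rests on z = 0 and the three cylinders share a vertical axis.


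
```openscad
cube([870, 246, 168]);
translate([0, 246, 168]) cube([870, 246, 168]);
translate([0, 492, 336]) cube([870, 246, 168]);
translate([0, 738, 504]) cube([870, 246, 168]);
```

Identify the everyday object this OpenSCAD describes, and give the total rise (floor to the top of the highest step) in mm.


A staircase. The total rise is 672 mm.

4 identical blocks, each offset up and back from the previous — a staircase. Each step is 168 mm tall and there are 4 of them, so the total rise is 4 × 168 = 672 mm.


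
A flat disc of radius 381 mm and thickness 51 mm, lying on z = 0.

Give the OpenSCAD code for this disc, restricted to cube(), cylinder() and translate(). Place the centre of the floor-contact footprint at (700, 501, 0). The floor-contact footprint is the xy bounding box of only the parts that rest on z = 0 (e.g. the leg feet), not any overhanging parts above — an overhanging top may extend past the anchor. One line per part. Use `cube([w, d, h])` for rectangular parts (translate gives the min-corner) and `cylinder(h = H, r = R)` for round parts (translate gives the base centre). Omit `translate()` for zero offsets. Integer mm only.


translate([700, 501, 0]) cylinder(h = 51, r = 381);


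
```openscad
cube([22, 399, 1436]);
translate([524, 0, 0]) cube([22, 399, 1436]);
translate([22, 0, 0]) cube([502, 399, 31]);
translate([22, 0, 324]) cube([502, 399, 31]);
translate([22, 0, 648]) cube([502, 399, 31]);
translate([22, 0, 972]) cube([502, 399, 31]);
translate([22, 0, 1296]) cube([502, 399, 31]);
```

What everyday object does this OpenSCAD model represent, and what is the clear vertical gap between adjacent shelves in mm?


A bookshelf. The clear shelf gap is 293 mm.

Two tall side panels with 5 horizontal boards between them — a bookshelf. The first two shelf undersides are at z = 0 and z = 324; with shelf thickness 31, the clear gap is 324 − 0 − 31 = 293 mm.


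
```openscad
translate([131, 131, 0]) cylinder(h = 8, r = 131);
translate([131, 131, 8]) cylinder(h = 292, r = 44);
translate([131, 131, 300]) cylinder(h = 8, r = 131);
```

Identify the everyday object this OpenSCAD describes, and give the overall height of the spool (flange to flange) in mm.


A spool. The overall height is 308 mm.

Three coaxial cylinders, large–small–large — a spool. Two 8 mm flanges and a 292 mm core give 8 + 292 + 8 = 308 mm.


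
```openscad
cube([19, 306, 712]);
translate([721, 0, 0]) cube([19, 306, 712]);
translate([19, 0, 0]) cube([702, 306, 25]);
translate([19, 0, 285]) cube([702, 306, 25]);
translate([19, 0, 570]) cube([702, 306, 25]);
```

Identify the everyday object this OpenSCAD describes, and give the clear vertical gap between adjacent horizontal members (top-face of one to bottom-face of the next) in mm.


A bookshelf. The clear shelf gap is 260 mm.

Two tall side panels with 3 horizontal boards between them — a bookshelf. The first two shelf undersides are at z = 0 and z = 285; with shelf thickness 25, the clear gap is 285 − 0 − 25 = 260 mm.


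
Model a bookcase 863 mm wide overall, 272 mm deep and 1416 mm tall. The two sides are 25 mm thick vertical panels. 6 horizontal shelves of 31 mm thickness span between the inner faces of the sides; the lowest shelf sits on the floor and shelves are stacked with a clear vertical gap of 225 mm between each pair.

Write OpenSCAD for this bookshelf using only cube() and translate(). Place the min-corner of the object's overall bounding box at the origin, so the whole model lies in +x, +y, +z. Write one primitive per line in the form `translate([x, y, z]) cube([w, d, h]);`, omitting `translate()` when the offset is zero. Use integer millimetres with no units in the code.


cube([25, 272, 1416]);
translate([838, 0, 0]) cube([25, 272, 1416]);
translate([25, 0, 0]) cube([813, 272, 31]);
translate([25, 0, 256]) cube([813, 272, 31]);
translate([25, 0, 512]) cube([813, 272, 31]);
translate([25, 0, 768]) cube([813, 272, 31]);
translate([25, 0, 1024]) cube([813, 272, 31]);
translate([25, 0, 1280]) cube([813, 272, 31]);


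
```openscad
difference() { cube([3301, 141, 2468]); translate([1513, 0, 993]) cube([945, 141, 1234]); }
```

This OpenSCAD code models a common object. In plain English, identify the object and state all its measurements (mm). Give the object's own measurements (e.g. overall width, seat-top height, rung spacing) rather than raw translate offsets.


A wall 3301 mm long (x), 141 mm thick (y), 2468 mm tall, with a rectangular window opening cut through it. The opening is 945 mm wide and 1234 mm tall; its sill is at z = 993 mm and its near (−x) edge is 1513 mm from the wall's −x end. The opening passes through the full wall thickness.


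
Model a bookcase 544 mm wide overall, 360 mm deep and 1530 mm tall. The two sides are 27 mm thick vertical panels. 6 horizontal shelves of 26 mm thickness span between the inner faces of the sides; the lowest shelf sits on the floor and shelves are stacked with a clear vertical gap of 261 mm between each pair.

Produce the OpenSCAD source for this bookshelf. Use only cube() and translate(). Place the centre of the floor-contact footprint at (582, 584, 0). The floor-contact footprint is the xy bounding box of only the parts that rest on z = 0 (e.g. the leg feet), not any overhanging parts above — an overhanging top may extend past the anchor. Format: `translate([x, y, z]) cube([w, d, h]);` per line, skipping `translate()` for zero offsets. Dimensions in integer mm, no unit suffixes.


translate([310, 404, 0]) cube([27, 360, 1530]);
translate([827, 404, 0]) cube([27, 360, 1530]);
translate([337, 404, 0]) cube([490, 360, 26]);
translate([337, 404, 287]) cube([490, 360, 26]);
translate([337, 404, 574]) cube([490, 360, 26]);
translate([337, 404, 861]) cube([490, 360, 26]);
translate([337, 404, 1148]) cube([490, 360, 26]);
translate([337, 404, 1435]) cube([490, 360, 26]);


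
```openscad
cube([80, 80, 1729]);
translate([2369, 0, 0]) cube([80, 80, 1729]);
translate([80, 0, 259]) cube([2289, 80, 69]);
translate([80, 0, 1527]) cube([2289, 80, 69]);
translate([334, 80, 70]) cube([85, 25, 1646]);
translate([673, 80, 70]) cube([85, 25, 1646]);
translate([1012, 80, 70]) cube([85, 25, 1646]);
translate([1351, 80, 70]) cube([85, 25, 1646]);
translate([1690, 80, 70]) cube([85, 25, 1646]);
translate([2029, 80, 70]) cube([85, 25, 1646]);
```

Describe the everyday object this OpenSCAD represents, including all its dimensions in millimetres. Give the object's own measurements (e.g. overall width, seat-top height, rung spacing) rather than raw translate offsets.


A fence section. Two 80×80 mm posts, 1729 mm tall, stand on the floor with a clear span of 2289 mm between their inner faces. Two horizontal rails of 80×69 mm section span the gap between the posts with their undersides at z = 259 mm and z = 1527 mm, flush with the posts' −y face. 6 pickets, each 85 mm wide, 25 mm thick and 1646 mm tall, are fixed to the +y face of the rails with their bottoms at z = 70 mm, spaced across the span with a 254 mm gap after the −x post and between neighbouring pickets, with 255 mm left before the +x post.


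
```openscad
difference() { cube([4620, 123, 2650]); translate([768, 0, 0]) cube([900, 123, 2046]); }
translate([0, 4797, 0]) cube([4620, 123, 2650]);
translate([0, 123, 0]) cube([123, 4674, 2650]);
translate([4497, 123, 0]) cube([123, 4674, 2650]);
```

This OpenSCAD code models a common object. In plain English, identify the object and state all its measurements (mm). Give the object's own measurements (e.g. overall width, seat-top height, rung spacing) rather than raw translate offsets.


A single room: four walls, each 2650 mm tall and 123 mm thick, enclosing an outside footprint 4620×4920 mm (x × y), no floor or roof. The front and back walls (−y and +y sides) run the full x-width; the side walls fit between their inner faces. A door opening 900 mm wide and 2046 mm tall is cut through the front wall from the floor up, its −x edge 768 mm from the wall's −x end.


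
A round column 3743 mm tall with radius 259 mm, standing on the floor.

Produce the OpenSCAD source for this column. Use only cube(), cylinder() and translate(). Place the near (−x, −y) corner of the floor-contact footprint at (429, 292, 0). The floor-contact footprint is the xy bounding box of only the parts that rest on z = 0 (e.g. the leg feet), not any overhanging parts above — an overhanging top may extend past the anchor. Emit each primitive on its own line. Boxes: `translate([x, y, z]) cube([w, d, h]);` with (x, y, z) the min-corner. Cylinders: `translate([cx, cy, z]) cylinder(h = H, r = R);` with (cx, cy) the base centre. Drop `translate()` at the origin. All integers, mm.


translate([688, 551, 0]) cylinder(h = 3743, r = 259);


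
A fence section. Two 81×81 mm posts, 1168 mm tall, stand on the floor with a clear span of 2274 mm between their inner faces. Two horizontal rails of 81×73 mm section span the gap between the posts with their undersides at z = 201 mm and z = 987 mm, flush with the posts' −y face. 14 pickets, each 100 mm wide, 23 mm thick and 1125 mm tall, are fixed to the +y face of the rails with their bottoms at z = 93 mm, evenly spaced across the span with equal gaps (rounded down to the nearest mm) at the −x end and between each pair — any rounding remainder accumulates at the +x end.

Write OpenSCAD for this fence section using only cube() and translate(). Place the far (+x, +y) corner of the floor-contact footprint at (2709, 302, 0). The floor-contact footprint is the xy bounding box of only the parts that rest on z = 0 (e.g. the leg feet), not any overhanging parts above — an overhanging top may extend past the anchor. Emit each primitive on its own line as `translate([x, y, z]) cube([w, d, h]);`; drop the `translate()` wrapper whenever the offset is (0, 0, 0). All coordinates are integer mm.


translate([273, 221, 0]) cube([81, 81, 1168]);
translate([2628, 221, 0]) cube([81, 81, 1168]);
translate([354, 221, 201]) cube([2274, 81, 73]);
translate([354, 221, 987]) cube([2274, 81, 73]);
translate([412, 302, 93]) cube([100, 23, 1125]);
translate([570, 302, 93]) cube([100, 23, 1125]);
translate([728, 302, 93]) cube([100, 23, 1125]);
translate([886, 302, 93]) cube([100, 23, 1125]);
translate([1044, 302, 93]) cube([100, 23, 1125]);
translate([1202, 302, 93]) cube([100, 23, 1125]);
translate([1360, 302, 93]) cube([100, 23, 1125]);
translate([1518, 302, 93]) cube([100, 23, 1125]);
translate([1676, 302, 93]) cube([100, 23, 1125]);
translate([1834, 302, 93]) cube([100, 23, 1125]);
translate([1992, 302, 93]) cube([100, 23, 1125]);
translate([2150, 302, 93]) cube([100, 23, 1125]);
translate([2308, 302, 93]) cube([100, 23, 1125]);
translate([2466, 302, 93]) cube([100, 23, 1125]);


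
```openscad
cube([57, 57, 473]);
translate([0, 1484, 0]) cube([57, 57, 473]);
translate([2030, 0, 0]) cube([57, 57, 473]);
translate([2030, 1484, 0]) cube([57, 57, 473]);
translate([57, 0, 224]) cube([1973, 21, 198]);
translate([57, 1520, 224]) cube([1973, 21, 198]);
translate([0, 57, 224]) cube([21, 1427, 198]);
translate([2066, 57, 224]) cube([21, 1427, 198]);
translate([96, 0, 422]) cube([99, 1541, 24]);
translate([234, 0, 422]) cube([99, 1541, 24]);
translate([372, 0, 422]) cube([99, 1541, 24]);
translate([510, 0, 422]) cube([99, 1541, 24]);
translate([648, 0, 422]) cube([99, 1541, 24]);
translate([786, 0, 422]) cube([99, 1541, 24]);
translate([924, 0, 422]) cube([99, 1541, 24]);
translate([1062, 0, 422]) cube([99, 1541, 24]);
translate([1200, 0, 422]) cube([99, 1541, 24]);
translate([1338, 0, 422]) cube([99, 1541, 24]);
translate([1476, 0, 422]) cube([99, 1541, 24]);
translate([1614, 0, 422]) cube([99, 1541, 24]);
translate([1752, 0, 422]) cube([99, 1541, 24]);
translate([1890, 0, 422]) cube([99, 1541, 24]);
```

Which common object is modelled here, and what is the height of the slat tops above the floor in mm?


A bed frame. The slat-top height is 446 mm.

Four posts, four rails, and a row of slats — a bed frame. Slats sit on the rails at z = 224 + 198 = 422; with slat thickness 24, the top is 446 mm.


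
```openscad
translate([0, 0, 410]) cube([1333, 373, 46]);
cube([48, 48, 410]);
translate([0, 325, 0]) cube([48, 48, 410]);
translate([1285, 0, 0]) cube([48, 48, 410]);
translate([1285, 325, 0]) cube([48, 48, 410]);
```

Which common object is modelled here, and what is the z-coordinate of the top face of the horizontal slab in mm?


A bench. The seat-top height is 456 mm.

A long slab on four corner posts — a bench. The slab sits at z = 410 with thickness 46, so the top is 410 + 46 = 456 mm.


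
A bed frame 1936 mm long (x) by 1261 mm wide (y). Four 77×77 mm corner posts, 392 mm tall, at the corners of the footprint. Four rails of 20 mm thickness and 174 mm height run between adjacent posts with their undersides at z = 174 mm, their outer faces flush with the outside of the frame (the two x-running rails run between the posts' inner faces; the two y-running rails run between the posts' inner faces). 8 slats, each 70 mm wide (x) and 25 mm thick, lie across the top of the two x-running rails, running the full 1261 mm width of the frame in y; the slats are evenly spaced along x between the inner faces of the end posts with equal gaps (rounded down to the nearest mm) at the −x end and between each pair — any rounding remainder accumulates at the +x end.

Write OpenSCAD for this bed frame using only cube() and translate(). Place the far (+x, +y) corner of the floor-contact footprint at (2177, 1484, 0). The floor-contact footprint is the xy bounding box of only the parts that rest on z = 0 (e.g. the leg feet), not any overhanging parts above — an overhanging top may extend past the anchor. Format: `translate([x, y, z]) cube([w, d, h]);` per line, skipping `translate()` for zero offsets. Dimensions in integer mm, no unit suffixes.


translate([241, 223, 0]) cube([77, 77, 392]);
translate([241, 1407, 0]) cube([77, 77, 392]);
translate([2100, 223, 0]) cube([77, 77, 392]);
translate([2100, 1407, 0]) cube([77, 77, 392]);
translate([318, 223, 174]) cube([1782, 20, 174]);
translate([318, 1464, 174]) cube([1782, 20, 174]);
translate([241, 300, 174]) cube([20, 1107, 174]);
translate([2157, 300, 174]) cube([20, 1107, 174]);
translate([453, 223, 348]) cube([70, 1261, 25]);
translate([658, 223, 348]) cube([70, 1261, 25]);
translate([863, 223, 348]) cube([70, 1261, 25]);
translate([1068, 223, 348]) cube([70, 1261, 25]);
translate([1273, 223, 348]) cube([70, 1261, 25]);
translate([1478, 223, 348]) cube([70, 1261, 25]);
translate([1683, 223, 348]) cube([70, 1261, 25]);
translate([1888, 223, 348]) cube([70, 1261, 25]);


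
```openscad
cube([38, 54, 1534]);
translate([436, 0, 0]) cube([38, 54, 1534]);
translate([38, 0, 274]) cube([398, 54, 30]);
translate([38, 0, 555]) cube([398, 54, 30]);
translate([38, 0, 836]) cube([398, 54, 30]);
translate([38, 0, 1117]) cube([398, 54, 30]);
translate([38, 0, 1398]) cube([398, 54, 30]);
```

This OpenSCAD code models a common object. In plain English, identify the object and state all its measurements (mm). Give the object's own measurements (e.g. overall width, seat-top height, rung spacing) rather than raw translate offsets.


A straight ladder. Two 38×54 mm vertical rails, 1534 mm tall, stand 474 mm apart (outside-to-outside) with their front faces coplanar on the −y side. 5 rungs, each 54 mm deep and 30 mm tall, span between the inner faces of the rails, front faces flush with the rails. The lowest rung's underside is at z = 274 mm and rungs are spaced 281 mm apart (underside to underside).


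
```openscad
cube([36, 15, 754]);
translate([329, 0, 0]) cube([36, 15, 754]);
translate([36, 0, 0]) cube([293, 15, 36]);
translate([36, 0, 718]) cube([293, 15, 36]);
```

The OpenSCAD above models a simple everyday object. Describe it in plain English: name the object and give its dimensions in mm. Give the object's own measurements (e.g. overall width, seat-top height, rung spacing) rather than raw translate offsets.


A rectangular picture frame lying in the x–z plane (depth along y). The opening is 293 mm wide (x) by 682 mm tall (z), surrounded by a border 36 mm wide on all four sides. The frame is 15 mm deep and is made of two full-height vertical stiles with two horizontal rails fitted between them.


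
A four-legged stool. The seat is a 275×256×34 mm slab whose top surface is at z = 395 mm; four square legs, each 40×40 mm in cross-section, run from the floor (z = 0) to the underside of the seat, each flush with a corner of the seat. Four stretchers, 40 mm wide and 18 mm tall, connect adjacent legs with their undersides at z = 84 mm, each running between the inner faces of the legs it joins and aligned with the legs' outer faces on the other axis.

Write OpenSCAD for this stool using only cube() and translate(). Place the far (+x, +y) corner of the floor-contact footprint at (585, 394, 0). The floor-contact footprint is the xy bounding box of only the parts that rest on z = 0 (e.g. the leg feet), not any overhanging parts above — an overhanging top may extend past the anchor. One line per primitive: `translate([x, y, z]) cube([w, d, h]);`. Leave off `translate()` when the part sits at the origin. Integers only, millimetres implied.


translate([310, 138, 361]) cube([275, 256, 34]);
translate([310, 138, 0]) cube([40, 40, 361]);
translate([545, 138, 0]) cube([40, 40, 361]);
translate([310, 354, 0]) cube([40, 40, 361]);
translate([545, 354, 0]) cube([40, 40, 361]);
translate([350, 138, 84]) cube([195, 40, 18]);
translate([350, 354, 84]) cube([195, 40, 18]);
translate([310, 178, 84]) cube([40, 176, 18]);
translate([545, 178, 84]) cube([40, 176, 18]);


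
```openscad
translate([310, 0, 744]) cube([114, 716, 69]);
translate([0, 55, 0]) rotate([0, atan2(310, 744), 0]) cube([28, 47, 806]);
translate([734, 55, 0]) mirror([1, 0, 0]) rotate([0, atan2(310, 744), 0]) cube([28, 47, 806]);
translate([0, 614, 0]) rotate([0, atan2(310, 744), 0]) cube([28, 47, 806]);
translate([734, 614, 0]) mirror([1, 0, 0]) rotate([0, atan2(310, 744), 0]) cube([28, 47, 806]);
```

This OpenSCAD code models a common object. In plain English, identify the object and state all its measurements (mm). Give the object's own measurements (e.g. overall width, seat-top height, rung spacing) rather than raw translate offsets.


A sawhorse. A 114×716×69 mm beam (x, y, z) sits on two A-frame leg pairs. Each pair is two raked legs of 28×47 mm section (47 mm along y) splaying symmetrically in x. Each leg rises 744 mm vertically over 310 mm of horizontal reach and is 806 mm long along its own axis. Every leg's outer bottom edge rests on the floor and its outer top edge meets a bottom edge of the beam — the left legs (tilting toward +x) meet the beam's −x bottom edge, the right legs (their mirror images, tilting toward −x) meet its +x bottom edge — so the leg tops tuck under the beam, the beam's underside is 744 mm above the floor, and the feet are 734 mm apart outside-to-outside with the beam centred between them. The two leg pairs are set in 55 mm from either end of the beam.


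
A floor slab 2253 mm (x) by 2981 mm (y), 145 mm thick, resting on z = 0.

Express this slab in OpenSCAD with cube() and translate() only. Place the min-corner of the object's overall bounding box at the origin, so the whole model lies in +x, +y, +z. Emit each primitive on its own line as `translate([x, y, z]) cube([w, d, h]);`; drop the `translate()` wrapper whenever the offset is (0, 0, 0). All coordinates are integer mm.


cube([2253, 2981, 145]);


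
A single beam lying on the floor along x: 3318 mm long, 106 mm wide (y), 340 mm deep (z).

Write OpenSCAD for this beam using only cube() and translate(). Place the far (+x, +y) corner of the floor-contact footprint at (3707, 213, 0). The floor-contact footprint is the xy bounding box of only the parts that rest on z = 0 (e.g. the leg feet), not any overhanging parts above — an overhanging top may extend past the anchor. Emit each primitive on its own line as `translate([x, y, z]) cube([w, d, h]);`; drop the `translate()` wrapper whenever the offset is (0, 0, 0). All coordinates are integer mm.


translate([389, 107, 0]) cube([3318, 106, 340]);


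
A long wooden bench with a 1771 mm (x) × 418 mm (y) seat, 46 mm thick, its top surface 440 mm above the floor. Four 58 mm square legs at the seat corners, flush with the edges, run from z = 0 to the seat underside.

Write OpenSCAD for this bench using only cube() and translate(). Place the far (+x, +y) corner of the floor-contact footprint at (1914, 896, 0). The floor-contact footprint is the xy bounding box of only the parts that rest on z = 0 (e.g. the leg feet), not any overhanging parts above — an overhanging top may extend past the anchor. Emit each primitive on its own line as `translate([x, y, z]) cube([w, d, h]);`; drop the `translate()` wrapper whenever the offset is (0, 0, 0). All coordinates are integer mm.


translate([143, 478, 394]) cube([1771, 418, 46]);
translate([143, 478, 0]) cube([58, 58, 394]);
translate([143, 838, 0]) cube([58, 58, 394]);
translate([1856, 478, 0]) cube([58, 58, 394]);
translate([1856, 838, 0]) cube([58, 58, 394]);


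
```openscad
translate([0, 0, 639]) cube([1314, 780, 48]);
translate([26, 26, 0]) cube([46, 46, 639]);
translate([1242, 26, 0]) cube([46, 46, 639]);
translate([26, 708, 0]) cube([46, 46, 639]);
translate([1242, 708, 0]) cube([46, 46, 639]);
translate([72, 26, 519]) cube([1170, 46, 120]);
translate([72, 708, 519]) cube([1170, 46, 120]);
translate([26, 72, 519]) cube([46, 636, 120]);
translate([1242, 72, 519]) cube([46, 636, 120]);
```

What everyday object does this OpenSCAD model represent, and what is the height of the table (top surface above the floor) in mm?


A table. The table height is 687 mm.

A 1314×780×48 slab sits at z = 639 on four 46 mm square posts — a table. The top surface is at 639 + 48 = 687 mm.


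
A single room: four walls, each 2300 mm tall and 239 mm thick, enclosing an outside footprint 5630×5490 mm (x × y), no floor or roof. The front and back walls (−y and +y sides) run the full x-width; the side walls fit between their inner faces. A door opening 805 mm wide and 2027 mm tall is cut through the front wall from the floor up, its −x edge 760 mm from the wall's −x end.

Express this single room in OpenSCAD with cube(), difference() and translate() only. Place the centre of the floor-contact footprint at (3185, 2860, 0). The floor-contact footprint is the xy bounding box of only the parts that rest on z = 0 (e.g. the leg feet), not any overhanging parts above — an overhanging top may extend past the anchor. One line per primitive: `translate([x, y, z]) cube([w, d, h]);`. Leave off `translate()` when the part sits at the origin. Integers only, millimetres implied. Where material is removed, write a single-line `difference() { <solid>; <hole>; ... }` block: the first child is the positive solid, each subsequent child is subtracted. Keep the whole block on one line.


difference() { translate([370, 115, 0]) cube([5630, 239, 2300]); translate([1130, 115, 0]) cube([805, 239, 2027]); }
translate([370, 5366, 0]) cube([5630, 239, 2300]);
translate([370, 354, 0]) cube([239, 5012, 2300]);
translate([5761, 354, 0]) cube([239, 5012, 2300]);


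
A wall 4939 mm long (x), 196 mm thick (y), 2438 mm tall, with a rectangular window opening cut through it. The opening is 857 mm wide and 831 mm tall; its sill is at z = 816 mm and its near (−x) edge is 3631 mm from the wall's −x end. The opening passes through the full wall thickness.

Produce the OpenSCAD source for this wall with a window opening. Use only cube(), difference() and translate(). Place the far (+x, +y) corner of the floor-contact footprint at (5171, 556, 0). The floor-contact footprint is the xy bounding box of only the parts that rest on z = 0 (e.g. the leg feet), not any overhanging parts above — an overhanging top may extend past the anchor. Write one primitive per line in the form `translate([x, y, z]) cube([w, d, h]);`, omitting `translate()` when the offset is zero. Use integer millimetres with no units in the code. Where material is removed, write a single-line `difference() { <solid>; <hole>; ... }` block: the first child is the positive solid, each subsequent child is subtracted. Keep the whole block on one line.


difference() { translate([232, 360, 0]) cube([4939, 196, 2438]); translate([3863, 360, 816]) cube([857, 196, 831]); }


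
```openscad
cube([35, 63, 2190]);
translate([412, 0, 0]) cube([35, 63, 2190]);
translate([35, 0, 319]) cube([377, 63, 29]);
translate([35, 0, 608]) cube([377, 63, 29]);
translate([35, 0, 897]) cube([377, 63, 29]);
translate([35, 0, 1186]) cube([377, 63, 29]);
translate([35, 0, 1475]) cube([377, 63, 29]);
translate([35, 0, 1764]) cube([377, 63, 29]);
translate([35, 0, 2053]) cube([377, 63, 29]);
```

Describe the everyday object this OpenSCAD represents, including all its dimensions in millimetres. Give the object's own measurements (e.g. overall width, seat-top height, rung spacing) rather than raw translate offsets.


A straight ladder. Two 35×63 mm vertical rails, 2190 mm tall, stand 447 mm apart (outside-to-outside) with their front faces coplanar on the −y side. 7 rungs, each 63 mm deep and 29 mm tall, span between the inner faces of the rails, front faces flush with the rails. The lowest rung's underside is at z = 319 mm and rungs are spaced 289 mm apart (underside to underside).


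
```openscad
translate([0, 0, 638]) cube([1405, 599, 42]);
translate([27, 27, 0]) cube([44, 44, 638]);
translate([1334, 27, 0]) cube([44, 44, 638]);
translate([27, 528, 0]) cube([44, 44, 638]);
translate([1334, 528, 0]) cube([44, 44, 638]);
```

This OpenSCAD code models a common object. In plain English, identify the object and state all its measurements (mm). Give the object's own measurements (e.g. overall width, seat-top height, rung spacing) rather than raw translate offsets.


A table: top 1405 mm (x) × 599 mm (y), 42 mm thick, upper face at z = 680 mm, on four 44×44 mm square legs, each inset 27 mm from the nearest pair of top edges from z = 0 to the bottom of the top.


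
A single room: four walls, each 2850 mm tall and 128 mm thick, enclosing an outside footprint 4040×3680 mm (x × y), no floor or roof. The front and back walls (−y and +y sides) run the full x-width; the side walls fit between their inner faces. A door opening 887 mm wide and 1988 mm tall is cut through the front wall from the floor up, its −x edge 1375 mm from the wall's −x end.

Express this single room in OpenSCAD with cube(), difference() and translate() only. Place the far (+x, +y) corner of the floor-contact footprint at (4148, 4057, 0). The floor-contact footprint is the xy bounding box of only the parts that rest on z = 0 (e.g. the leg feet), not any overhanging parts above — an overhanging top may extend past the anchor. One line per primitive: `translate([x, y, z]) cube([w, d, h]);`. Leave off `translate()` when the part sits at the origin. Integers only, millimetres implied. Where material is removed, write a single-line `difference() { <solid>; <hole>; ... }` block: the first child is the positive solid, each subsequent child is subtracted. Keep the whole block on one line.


difference() { translate([108, 377, 0]) cube([4040, 128, 2850]); translate([1483, 377, 0]) cube([887, 128, 1988]); }
translate([108, 3929, 0]) cube([4040, 128, 2850]);
translate([108, 505, 0]) cube([128, 3424, 2850]);
translate([4020, 505, 0]) cube([128, 3424, 2850]);


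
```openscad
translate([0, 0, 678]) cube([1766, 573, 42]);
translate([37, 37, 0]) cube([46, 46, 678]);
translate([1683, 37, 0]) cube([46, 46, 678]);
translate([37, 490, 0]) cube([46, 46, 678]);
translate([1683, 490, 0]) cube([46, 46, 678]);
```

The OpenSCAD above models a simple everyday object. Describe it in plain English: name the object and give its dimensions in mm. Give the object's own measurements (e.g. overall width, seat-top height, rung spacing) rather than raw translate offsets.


A rectangular dining table. The top is 1766×573×42 mm with its upper surface at z = 720 mm. It stands on four 46×46 mm square legs, each inset 37 mm from the nearest pair of top edges, running from the floor to the underside of the top.


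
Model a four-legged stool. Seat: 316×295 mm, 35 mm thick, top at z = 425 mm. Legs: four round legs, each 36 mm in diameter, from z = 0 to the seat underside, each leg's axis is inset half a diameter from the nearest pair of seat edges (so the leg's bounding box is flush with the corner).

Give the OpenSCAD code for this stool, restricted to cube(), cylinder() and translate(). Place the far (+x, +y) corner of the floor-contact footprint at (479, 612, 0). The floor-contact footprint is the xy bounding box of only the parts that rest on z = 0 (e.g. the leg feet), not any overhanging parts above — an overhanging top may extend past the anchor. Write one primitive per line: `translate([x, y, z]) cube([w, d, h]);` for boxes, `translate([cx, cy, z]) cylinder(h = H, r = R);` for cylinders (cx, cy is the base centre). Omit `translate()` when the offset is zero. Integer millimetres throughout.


translate([163, 317, 390]) cube([316, 295, 35]);
translate([181, 335, 0]) cylinder(h = 390, r = 18);
translate([461, 335, 0]) cylinder(h = 390, r = 18);
translate([181, 594, 0]) cylinder(h = 390, r = 18);
translate([461, 594, 0]) cylinder(h = 390, r = 18);


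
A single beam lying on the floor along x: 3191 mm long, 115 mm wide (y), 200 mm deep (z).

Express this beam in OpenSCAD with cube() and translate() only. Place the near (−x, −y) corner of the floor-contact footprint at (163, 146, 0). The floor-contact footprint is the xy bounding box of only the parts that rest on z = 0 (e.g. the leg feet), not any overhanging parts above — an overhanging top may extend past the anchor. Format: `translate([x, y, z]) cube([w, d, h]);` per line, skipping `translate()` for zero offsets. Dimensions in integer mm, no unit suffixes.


translate([163, 146, 0]) cube([3191, 115, 200]);


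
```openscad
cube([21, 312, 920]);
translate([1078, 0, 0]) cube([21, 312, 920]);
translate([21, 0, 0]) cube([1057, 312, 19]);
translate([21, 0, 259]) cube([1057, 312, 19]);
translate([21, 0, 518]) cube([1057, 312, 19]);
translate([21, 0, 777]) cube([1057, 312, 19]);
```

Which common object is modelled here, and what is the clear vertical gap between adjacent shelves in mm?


A bookshelf. The clear shelf gap is 240 mm.

Two tall side panels with 4 horizontal boards between them — a bookshelf. The first two shelf undersides are at z = 0 and z = 259; with shelf thickness 19, the clear gap is 259 − 0 − 19 = 240 mm.


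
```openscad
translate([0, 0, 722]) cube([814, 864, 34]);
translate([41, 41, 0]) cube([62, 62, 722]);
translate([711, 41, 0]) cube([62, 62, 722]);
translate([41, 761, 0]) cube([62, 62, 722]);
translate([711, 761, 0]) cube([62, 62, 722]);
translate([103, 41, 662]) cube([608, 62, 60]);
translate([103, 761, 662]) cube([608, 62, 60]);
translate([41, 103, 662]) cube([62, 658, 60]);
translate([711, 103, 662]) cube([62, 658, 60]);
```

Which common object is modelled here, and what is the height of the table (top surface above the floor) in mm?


A table. The table height is 756 mm.

A 814×864×34 slab sits at z = 722 on four 62 mm square posts — a table. The top surface is at 722 + 34 = 756 mm.


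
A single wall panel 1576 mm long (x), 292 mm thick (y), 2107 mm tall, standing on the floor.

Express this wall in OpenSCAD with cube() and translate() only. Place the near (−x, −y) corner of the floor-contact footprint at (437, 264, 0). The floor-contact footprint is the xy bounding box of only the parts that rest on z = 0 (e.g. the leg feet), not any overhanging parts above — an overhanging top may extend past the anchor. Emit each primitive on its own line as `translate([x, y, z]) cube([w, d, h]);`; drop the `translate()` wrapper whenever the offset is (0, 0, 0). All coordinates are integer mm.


translate([437, 264, 0]) cube([1576, 292, 2107]);


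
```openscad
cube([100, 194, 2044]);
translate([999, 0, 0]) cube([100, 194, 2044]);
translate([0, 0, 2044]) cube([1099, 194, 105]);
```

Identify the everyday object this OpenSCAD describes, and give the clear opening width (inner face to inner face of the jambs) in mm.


A door frame. The clear opening width is 899 mm.

Two 2044 mm tall posts with a header on top — a door frame. The left jamb is 100 mm wide at x = 0; the right jamb starts at x = 999. The clear opening is 999 − 100 = 899 mm.


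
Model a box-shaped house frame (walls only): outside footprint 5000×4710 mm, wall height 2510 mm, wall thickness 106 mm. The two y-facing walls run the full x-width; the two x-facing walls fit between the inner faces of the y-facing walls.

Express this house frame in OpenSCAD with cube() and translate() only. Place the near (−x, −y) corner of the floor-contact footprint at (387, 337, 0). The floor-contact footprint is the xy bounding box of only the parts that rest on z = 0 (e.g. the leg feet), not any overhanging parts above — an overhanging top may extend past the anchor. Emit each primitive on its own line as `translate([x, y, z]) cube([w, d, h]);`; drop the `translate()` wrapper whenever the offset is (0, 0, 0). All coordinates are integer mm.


translate([387, 337, 0]) cube([5000, 106, 2510]);
translate([387, 4941, 0]) cube([5000, 106, 2510]);
translate([387, 443, 0]) cube([106, 4498, 2510]);
translate([5281, 443, 0]) cube([106, 4498, 2510]);


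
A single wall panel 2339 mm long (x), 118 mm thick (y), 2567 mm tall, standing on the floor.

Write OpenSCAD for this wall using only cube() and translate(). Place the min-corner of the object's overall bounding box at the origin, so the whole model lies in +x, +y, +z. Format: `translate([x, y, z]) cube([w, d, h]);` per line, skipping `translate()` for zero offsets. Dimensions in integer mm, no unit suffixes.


cube([2339, 118, 2567]);


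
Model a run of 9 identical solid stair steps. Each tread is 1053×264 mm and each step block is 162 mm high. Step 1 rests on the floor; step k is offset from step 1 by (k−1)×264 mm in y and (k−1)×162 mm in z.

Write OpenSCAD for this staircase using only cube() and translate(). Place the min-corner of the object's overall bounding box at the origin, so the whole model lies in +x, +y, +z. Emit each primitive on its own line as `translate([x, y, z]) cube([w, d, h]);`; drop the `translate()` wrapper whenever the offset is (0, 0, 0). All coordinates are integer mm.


cube([1053, 264, 162]);
translate([0, 264, 162]) cube([1053, 264, 162]);
translate([0, 528, 324]) cube([1053, 264, 162]);
translate([0, 792, 486]) cube([1053, 264, 162]);
translate([0, 1056, 648]) cube([1053, 264, 162]);
translate([0, 1320, 810]) cube([1053, 264, 162]);
translate([0, 1584, 972]) cube([1053, 264, 162]);
translate([0, 1848, 1134]) cube([1053, 264, 162]);
translate([0, 2112, 1296]) cube([1053, 264, 162]);


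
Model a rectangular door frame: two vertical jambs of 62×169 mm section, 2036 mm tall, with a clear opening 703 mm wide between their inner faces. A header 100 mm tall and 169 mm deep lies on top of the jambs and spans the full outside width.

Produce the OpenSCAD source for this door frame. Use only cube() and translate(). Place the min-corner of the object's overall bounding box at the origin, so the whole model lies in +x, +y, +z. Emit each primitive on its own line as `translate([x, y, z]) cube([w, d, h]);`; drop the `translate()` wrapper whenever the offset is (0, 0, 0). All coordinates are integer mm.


cube([62, 169, 2036]);
translate([765, 0, 0]) cube([62, 169, 2036]);
translate([0, 0, 2036]) cube([827, 169, 100]);


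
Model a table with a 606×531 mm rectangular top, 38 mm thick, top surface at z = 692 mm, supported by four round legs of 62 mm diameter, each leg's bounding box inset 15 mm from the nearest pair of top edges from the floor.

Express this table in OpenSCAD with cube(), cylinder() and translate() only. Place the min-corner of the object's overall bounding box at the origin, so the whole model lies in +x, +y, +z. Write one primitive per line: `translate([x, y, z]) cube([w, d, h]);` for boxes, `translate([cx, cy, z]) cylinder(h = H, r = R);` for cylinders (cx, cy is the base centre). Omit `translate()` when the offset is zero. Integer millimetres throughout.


// leg_h = 692 - 38 = 654
translate([0, 0, 654]) cube([606, 531, 38]);
translate([46, 46, 0]) cylinder(h = 654, r = 31);
translate([560, 46, 0]) cylinder(h = 654, r = 31);
translate([46, 485, 0]) cylinder(h = 654, r = 31);
translate([560, 485, 0]) cylinder(h = 654, r = 31);


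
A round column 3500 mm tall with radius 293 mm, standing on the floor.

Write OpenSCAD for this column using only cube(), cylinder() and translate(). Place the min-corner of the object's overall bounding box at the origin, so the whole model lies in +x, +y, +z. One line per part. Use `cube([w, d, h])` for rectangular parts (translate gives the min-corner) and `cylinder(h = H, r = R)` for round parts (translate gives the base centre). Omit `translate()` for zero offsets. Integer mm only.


translate([293, 293, 0]) cylinder(h = 3500, r = 293);
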